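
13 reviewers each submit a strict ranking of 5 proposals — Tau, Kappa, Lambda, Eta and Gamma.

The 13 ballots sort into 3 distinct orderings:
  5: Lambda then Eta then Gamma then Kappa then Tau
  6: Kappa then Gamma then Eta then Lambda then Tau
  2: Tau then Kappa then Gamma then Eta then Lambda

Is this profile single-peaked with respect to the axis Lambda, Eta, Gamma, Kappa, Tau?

yes

Axis positions: Lambda=1, Eta=2, Gamma=3, Kappa=4, Tau=5.
Ballot type 1 (peak Lambda at position 1): ranking walks positions 1-2-3-4-5, expanding outward from the peak — single-peaked.
Ballot type 2 (peak Kappa at position 4): ranking walks positions 4-3-2-1-5, expanding outward from the peak — single-peaked.
Ballot type 3 (peak Tau at position 5): ranking walks positions 5-4-3-2-1, expanding outward from the peak — single-peaked.
Every ranking is single-peaked on this axis.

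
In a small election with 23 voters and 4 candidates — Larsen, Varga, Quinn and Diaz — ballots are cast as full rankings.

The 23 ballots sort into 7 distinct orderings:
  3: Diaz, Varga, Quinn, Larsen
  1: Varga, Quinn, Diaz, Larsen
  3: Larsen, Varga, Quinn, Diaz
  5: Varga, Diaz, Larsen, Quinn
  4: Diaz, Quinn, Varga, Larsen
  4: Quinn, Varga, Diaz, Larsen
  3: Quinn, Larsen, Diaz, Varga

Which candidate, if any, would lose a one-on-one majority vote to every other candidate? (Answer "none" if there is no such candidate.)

Larsen

Pairwise majorities:
Larsen vs Varga: 3+3 = 6 for Larsen, 17 for Varga — Varga by 17–6.
Larsen vs Quinn: Quinn, 15–8.
Larsen–Diaz: Diaz 17–6.
Varga–Quinn: Varga 12–11.
Varga–Diaz: Varga 13–10.
Quinn–Diaz: Diaz 12–11.
Larsen is beaten in every head-to-head and is the Condorcet loser.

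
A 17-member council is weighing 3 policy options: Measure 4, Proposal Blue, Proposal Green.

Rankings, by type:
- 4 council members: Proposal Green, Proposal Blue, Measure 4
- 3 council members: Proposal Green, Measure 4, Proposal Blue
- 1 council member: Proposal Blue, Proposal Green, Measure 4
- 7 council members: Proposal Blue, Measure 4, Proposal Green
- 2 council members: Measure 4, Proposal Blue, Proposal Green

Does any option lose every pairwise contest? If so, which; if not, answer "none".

Pairwise majorities:
Measure 4 vs Proposal Blue: 3+2 = 5 for Measure 4, 12 for Proposal Blue — Proposal Blue by 12–5.
Measure 4 vs Proposal Green: Measure 4 wins 9–8.
Proposal Blue vs Proposal Green: 10 to 7, Proposal Blue.
Proposal Green loses to every other option — it is the Condorcet loser.

Proposal Green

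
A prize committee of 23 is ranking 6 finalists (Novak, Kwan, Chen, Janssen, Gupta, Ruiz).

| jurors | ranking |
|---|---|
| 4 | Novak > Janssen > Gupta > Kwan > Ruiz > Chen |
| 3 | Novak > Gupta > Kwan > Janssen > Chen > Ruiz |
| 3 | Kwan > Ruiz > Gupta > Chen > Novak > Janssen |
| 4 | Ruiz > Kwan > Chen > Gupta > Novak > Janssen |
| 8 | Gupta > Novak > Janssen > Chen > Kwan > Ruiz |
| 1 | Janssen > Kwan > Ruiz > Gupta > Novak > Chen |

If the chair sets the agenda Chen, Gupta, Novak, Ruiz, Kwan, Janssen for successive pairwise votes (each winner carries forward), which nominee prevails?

Round 1: Chen vs Gupta — 4–19, Gupta advances.
Round 2: Gupta vs Novak — 16–7, Gupta advances.
Round 3: Gupta vs Ruiz — 15–8, Gupta advances.
Round 4: Gupta vs Kwan — 15–8, Gupta advances.
Round 5: Gupta vs Janssen — 18–5, Gupta advances.
The agenda winner is Gupta.

Gupta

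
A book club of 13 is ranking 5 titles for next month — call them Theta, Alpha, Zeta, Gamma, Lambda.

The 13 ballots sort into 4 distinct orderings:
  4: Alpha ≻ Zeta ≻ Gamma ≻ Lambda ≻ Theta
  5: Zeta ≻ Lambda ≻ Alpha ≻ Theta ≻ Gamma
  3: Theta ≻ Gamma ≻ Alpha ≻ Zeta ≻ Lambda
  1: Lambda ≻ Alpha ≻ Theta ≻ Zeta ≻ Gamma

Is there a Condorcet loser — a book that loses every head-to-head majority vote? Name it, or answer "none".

none

Pairwise majorities:
Theta vs Alpha: Alpha, 10–3.
Theta vs Zeta: 4 to 9, Zeta.
Theta vs Gamma: Theta is ranked higher on 5+3+1 = 9 ballots, Gamma on 4. Theta wins 9–4.
Theta vs Lambda: Theta is ranked higher on 3 ballots, Lambda on 10. Lambda wins 10–3.
Alpha vs Zeta: 8 to 5, Alpha.
Alpha vs Gamma: 10 to 3, Alpha.
Alpha vs Lambda: Alpha, 7–6.
Zeta–Gamma: Zeta 10–3.
Zeta vs Lambda: Zeta, 12–1.
Gamma vs Lambda: Gamma preferred on 4+3 = 7 ballots; Gamma wins 7–6.
Every book wins at least one matchup (Theta beats Gamma; Alpha beats Theta; Zeta beats Theta; Gamma beats Lambda; Lambda beats Theta), so there is no Condorcet loser.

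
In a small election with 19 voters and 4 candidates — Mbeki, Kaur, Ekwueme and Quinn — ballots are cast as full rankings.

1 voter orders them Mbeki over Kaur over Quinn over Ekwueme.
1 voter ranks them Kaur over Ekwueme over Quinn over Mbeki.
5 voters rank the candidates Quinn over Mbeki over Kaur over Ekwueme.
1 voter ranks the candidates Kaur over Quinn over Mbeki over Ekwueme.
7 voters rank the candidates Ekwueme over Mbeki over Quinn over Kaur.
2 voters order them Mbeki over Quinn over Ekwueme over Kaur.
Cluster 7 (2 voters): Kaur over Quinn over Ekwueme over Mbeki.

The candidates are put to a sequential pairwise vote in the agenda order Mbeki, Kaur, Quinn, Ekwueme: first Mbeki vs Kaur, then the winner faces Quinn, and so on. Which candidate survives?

Round 1: Mbeki vs Kaur — 15–4, Mbeki advances.
Round 2: Mbeki vs Quinn — 10–9, Mbeki advances.
Round 3: Mbeki vs Ekwueme — 9–10, Ekwueme advances.
Ekwueme survives the agenda.

Ekwueme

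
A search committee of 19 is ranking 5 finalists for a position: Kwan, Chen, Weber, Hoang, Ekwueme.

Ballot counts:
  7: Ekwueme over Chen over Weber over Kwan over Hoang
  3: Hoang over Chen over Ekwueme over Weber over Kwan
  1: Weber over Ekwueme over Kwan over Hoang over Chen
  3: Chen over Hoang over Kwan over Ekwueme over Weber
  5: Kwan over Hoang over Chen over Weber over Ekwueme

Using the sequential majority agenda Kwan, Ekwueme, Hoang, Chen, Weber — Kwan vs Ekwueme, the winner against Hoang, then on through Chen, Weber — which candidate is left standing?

Round 1: Kwan vs Ekwueme — 8–11, Ekwueme advances.
Round 2: Ekwueme vs Hoang — 8–11, Hoang advances.
Round 3: Hoang vs Chen — 9–10, Chen advances.
Round 4: Chen vs Weber — 18–1, Chen advances.
The agenda winner is Chen.

Chen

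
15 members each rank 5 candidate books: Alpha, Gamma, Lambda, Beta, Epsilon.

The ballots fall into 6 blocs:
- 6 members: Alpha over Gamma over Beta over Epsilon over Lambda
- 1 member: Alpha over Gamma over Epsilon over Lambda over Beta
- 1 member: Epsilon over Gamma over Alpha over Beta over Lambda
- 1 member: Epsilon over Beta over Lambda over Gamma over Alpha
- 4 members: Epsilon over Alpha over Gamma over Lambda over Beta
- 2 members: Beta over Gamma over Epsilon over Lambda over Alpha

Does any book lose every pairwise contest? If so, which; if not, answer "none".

Lambda

Head-to-head results (15 members):
Alpha–Gamma: Alpha 11–4.
Alpha vs Lambda: 12 to 3, Alpha.
Alpha vs Beta: 12 to 3, Alpha.
Alpha vs Epsilon: Epsilon, 8–7.
Gamma vs Lambda: Gamma preferred on 6+1+1+4+2 = 14 ballots; Gamma wins 14–1.
Gamma vs Beta: 12 to 3, Gamma.
Gamma–Epsilon: Gamma 9–6.
Lambda–Beta: Beta 10–5.
Lambda vs Epsilon: 0 to 15, Epsilon.
Beta vs Epsilon: Beta, 8–7.
Lambda is beaten in every head-to-head and is the Condorcet loser.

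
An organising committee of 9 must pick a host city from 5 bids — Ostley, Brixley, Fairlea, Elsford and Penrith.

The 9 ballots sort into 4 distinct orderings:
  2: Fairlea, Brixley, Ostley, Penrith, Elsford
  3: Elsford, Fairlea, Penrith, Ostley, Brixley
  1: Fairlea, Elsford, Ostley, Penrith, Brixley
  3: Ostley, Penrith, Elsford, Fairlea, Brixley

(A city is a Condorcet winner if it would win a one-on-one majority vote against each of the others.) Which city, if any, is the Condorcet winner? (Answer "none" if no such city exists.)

none

Pairwise majorities:
Ostley vs Brixley: Ostley is ranked higher on 3+1+3 = 7 ballots, Brixley on 2. Ostley wins 7–2.
Ostley vs Fairlea: Fairlea, 6–3.
Ostley vs Elsford: Ostley wins 5–4.
Ostley vs Penrith: Ostley, 6–3.
Brixley vs Fairlea: Fairlea wins 9–0.
Brixley vs Elsford: Brixley preferred on 2 ballots; Elsford wins 7–2.
Brixley vs Penrith: Penrith, 7–2.
Fairlea vs Elsford: Fairlea is ranked higher on 2+1 = 3 ballots, Elsford on 6. Elsford wins 6–3.
Fairlea vs Penrith: Fairlea is ranked higher on 2+3+1 = 6 ballots, Penrith on 3. Fairlea wins 6–3.
Elsford vs Penrith: Elsford is ranked higher on 3+1 = 4 ballots, Penrith on 5. Penrith wins 5–4.
Each city drops at least one matchup (Ostley loses to Fairlea; Brixley loses to Ostley; Fairlea loses to Elsford; Elsford loses to Ostley; Penrith loses to Ostley); the cycle Ostley → Elsford → Fairlea → Ostley rules out a Condorcet winner.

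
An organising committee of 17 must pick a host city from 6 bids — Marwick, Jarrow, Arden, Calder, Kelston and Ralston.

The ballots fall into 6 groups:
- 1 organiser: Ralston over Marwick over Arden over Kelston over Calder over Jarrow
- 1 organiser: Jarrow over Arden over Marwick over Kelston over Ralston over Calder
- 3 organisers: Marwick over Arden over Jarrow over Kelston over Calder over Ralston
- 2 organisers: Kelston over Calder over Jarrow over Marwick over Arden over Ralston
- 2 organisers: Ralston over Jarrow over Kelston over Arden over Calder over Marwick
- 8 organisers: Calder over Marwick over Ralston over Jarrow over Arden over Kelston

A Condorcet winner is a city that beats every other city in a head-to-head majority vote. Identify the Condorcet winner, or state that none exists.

Check each pair by majority over 17 ballots:
Marwick–Jarrow: Marwick 12–5.
Marwick vs Arden: Marwick, 14–3.
Marwick vs Calder: Calder, 12–5.
Marwick–Kelston: Marwick 13–4.
Marwick vs Ralston: 1+3+2+8 = 14 for Marwick, 3 for Ralston — Marwick by 14–3.
Jarrow vs Arden: Jarrow wins 13–4.
Jarrow vs Calder: 1+3+2 = 6 for Jarrow, 11 for Calder — Calder by 11–6.
Jarrow vs Kelston: 1+3+2+8 = 14 for Jarrow, 3 for Kelston — Jarrow by 14–3.
Jarrow vs Ralston: Ralston, 11–6.
Arden vs Calder: Calder wins 10–7.
Arden vs Kelston: 1+1+3+8 = 13 for Arden, 4 for Kelston — Arden by 13–4.
Arden vs Ralston: Arden preferred on 1+3+2 = 6 ballots; Ralston wins 11–6.
Calder vs Kelston: Kelston wins 9–8.
Calder–Ralston: Calder 13–4.
Kelston vs Ralston: Ralston wins 11–6.
No city is unbeaten: Marwick loses to Calder; Jarrow loses to Marwick; Arden loses to Marwick; Calder loses to Kelston; Kelston loses to Marwick; Ralston loses to Marwick. In particular Marwick → Kelston → Calder → Marwick is a majority cycle — no Condorcet winner exists.

none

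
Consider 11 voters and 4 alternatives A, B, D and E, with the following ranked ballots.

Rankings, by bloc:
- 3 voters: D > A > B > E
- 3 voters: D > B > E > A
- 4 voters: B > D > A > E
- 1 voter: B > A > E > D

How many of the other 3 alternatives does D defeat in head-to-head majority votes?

3

D against each rival (11 voters):
D vs A: D, 10–1.
D vs B: D, 6–5.
D–E: D 10–1.
D beats A, B, E — 3 pairwise wins.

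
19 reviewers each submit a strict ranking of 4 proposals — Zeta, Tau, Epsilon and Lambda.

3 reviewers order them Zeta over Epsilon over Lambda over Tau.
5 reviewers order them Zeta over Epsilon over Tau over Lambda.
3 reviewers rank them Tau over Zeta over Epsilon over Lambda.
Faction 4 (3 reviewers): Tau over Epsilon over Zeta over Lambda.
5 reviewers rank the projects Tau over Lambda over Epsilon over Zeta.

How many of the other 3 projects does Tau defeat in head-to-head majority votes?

Tau against each rival (19 reviewers):
Tau vs Zeta: Tau wins 11–8.
Tau vs Epsilon: Tau, 11–8.
Tau vs Lambda: 16 to 3, Tau.
Tau beats Zeta, Epsilon, Lambda — 3 pairwise wins.

3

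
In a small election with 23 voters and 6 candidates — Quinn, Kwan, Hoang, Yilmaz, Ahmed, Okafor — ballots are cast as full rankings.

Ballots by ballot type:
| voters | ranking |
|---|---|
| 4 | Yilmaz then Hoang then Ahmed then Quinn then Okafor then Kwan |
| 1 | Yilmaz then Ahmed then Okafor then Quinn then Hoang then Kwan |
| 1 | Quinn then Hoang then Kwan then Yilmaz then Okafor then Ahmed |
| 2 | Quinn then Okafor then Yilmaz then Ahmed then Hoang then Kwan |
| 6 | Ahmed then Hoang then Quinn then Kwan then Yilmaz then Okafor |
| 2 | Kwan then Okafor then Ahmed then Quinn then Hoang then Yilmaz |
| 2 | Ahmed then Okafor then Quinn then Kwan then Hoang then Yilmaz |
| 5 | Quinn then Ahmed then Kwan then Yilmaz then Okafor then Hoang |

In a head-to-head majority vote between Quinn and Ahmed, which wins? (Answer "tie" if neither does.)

Ballots ranking Quinn above Ahmed: 1 + 2 + 5 = 8.
Ballots ranking Ahmed above Quinn: 23 − 8 = 15.
Ahmed wins the head-to-head 15–8.

Ahmed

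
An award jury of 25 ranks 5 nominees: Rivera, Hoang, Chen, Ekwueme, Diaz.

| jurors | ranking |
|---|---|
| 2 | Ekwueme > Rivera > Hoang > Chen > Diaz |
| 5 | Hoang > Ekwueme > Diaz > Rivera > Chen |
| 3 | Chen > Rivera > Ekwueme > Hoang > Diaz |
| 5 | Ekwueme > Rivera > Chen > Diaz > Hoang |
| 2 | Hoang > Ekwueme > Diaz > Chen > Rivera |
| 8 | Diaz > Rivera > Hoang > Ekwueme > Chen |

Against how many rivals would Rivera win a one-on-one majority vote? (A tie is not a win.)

Rivera against each rival (25 jurors):
Rivera vs Hoang: Rivera, 18–7.
Rivera vs Chen: Rivera preferred on 2+5+5+8 = 20 ballots; Rivera wins 20–5.
Rivera vs Ekwueme: 11 to 14, Ekwueme.
Rivera–Diaz: Diaz 15–10.
Rivera beats Hoang, Chen; loses to Ekwueme, Diaz — 2 pairwise wins.

2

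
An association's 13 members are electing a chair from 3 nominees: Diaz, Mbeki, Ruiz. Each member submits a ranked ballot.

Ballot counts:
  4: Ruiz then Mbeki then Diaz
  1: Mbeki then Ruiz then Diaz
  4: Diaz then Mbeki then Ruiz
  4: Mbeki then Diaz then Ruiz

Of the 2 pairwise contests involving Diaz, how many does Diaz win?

1

Diaz against each rival (13 voters):
Diaz vs Mbeki: Diaz preferred on 4 ballots; Mbeki wins 9–4.
Diaz vs Ruiz: 4+4 = 8 for Diaz, 5 for Ruiz — Diaz by 8–5.
Diaz beats Ruiz; loses to Mbeki — 1 pairwise win.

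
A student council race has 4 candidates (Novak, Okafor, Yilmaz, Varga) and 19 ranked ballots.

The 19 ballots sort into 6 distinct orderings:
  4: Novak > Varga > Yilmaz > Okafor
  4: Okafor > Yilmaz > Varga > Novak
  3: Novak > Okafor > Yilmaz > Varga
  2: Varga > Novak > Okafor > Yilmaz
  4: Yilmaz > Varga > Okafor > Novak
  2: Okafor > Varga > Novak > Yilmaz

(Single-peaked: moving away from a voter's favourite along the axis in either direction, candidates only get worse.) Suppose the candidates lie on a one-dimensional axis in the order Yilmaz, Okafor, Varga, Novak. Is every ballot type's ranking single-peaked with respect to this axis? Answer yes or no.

no

Axis positions: Yilmaz=1, Okafor=2, Varga=3, Novak=4.
Ballot type 1: ranking walks positions 4-3-1-2; Yilmaz is ranked above Okafor even though Okafor lies between Yilmaz and the peak Novak on the axis — preferences dip and rise again. Not single-peaked.
Ballot type 2 (peak Okafor at position 2): ranking walks positions 2-1-3-4, expanding outward from the peak — single-peaked.
Ballot type 3: ranking walks positions 4-2-1-3; Okafor is ranked above Varga even though Varga lies between Okafor and the peak Novak on the axis — preferences dip and rise again. Not single-peaked.
Ballot type 4 (peak Varga at position 3): ranking walks positions 3-4-2-1, expanding outward from the peak — single-peaked.
Ballot type 5: ranking walks positions 1-3-2-4; Varga is ranked above Okafor even though Okafor lies between Varga and the peak Yilmaz on the axis — preferences dip and rise again. Not single-peaked.
Ballot type 6 (peak Okafor at position 2): ranking walks positions 2-3-4-1, expanding outward from the peak — single-peaked.
Ballot type 1 violates single-peakedness, so the profile is not single-peaked on this axis.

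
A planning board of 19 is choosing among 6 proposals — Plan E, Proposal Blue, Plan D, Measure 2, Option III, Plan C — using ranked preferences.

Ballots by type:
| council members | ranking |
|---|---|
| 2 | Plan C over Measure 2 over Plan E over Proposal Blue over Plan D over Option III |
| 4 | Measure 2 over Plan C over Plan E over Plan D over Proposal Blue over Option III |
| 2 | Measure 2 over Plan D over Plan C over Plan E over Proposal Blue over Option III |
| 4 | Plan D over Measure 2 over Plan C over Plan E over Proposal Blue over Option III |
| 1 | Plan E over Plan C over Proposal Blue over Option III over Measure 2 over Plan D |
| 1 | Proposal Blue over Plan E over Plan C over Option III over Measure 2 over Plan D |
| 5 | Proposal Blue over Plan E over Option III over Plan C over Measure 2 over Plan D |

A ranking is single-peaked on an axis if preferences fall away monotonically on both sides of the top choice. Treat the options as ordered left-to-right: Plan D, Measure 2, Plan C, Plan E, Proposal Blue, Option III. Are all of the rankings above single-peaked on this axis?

yes

Axis positions: Plan D=1, Measure 2=2, Plan C=3, Plan E=4, Proposal Blue=5, Option III=6.
Type 1 (peak Plan C at position 3): ranking walks positions 3-2-4-5-1-6, expanding outward from the peak — single-peaked.
Type 2 (peak Measure 2 at position 2): ranking walks positions 2-3-4-1-5-6, expanding outward from the peak — single-peaked.
Type 3 (peak Measure 2 at position 2): ranking walks positions 2-1-3-4-5-6, expanding outward from the peak — single-peaked.
Type 4 (peak Plan D at position 1): ranking walks positions 1-2-3-4-5-6, expanding outward from the peak — single-peaked.
Type 5 (peak Plan E at position 4): ranking walks positions 4-3-5-6-2-1, expanding outward from the peak — single-peaked.
Type 6 (peak Proposal Blue at position 5): ranking walks positions 5-4-3-6-2-1, expanding outward from the peak — single-peaked.
Type 7 (peak Proposal Blue at position 5): ranking walks positions 5-4-6-3-2-1, expanding outward from the peak — single-peaked.
Every ranking is single-peaked on this axis.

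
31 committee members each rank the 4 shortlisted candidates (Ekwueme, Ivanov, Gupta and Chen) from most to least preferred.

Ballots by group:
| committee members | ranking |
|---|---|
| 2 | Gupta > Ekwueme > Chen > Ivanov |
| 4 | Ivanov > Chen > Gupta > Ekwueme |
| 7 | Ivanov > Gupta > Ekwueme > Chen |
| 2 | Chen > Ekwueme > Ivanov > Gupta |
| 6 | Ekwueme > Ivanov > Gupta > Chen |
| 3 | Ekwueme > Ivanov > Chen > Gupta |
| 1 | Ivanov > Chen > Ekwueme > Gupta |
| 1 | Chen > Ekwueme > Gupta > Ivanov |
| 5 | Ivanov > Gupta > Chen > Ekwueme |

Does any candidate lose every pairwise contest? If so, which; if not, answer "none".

Head-to-head results (31 committee members):
Ekwueme vs Ivanov: Ekwueme preferred on 2+2+6+3+1 = 14 ballots; Ivanov wins 17–14.
Ekwueme vs Gupta: Ekwueme preferred on 2+6+3+1+1 = 13 ballots; Gupta wins 18–13.
Ekwueme vs Chen: 18 to 13, Ekwueme.
Ivanov vs Gupta: 28 for Ivanov, 3 for Gupta — Ivanov by 28–3.
Ivanov vs Chen: Ivanov is ranked higher on 4+7+6+3+1+5 = 26 ballots, Chen on 5. Ivanov wins 26–5.
Gupta vs Chen: Gupta wins 20–11.
Chen loses to every other candidate — it is the Condorcet loser.

Chen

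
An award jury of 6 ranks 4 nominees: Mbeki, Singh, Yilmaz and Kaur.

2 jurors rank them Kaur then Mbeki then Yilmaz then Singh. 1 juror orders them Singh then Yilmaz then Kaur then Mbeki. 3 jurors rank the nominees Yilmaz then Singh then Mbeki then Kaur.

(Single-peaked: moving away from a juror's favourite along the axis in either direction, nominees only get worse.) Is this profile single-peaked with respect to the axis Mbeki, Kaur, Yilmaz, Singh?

no

Axis positions: Mbeki=1, Kaur=2, Yilmaz=3, Singh=4.
Bloc 1 (peak Kaur at position 2): ranking walks positions 2-1-3-4, expanding outward from the peak — single-peaked.
Bloc 2 (peak Singh at position 4): ranking walks positions 4-3-2-1, expanding outward from the peak — single-peaked.
Bloc 3: ranking walks positions 3-4-1-2; Mbeki is ranked above Kaur even though Kaur lies between Mbeki and the peak Yilmaz on the axis — preferences dip and rise again. Not single-peaked.
Bloc 3 violates single-peakedness, so the profile is not single-peaked on this axis.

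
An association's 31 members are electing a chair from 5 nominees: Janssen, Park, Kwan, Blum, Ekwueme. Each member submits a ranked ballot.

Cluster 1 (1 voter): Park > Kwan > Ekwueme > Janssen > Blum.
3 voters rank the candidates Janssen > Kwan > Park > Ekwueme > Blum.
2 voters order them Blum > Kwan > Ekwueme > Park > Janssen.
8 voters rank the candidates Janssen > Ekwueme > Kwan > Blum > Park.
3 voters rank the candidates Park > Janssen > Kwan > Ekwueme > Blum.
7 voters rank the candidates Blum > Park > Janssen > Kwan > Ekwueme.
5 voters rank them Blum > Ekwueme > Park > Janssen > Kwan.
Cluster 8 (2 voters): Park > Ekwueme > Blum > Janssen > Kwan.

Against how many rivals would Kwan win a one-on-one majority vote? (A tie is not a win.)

1

Kwan against each rival (31 voters):
Kwan–Janssen: Janssen 28–3.
Kwan vs Park: Park, 18–13.
Kwan vs Blum: 15 to 16, Blum.
Kwan vs Ekwueme: 16 to 15, Kwan.
Kwan beats Ekwueme; loses to Janssen, Park, Blum — 1 pairwise win.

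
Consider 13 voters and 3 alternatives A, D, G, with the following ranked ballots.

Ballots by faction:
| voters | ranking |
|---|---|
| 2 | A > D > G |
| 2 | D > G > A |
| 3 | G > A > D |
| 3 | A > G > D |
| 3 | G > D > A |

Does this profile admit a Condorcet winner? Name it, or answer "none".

Head-to-head results (13 voters):
A vs D: A, 8–5.
A vs G: 2+3 = 5 for A, 8 for G — G by 8–5.
D vs G: 2+2 = 4 for D, 9 for G — G by 9–4.
Only G has no losses; G is the Condorcet winner.

G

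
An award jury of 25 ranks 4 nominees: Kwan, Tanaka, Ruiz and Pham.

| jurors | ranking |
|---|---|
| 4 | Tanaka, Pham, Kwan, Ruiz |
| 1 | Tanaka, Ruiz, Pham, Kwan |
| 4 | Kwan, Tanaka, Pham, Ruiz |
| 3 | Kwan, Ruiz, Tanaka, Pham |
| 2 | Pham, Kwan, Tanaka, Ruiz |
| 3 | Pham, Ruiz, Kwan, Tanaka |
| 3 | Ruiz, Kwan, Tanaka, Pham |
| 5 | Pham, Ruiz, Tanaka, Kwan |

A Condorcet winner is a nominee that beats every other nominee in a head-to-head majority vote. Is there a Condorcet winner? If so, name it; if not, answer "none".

none

Pairwise majorities:
Kwan vs Tanaka: Kwan preferred on 4+3+2+3+3 = 15 ballots; Kwan wins 15–10.
Kwan vs Ruiz: Kwan preferred on 4+4+3+2 = 13 ballots; Kwan wins 13–12.
Kwan vs Pham: 4+3+3 = 10 for Kwan, 15 for Pham — Pham by 15–10.
Tanaka vs Ruiz: Tanaka preferred on 4+1+4+2 = 11 ballots; Ruiz wins 14–11.
Tanaka vs Pham: 4+1+4+3+3 = 15 for Tanaka, 10 for Pham — Tanaka by 15–10.
Ruiz vs Pham: 7 to 18, Pham.
No nominee is unbeaten: Kwan loses to Pham; Tanaka loses to Kwan; Ruiz loses to Kwan; Pham loses to Tanaka. In particular Kwan beats Tanaka beats Pham beats Kwan is a majority cycle — no Condorcet winner exists.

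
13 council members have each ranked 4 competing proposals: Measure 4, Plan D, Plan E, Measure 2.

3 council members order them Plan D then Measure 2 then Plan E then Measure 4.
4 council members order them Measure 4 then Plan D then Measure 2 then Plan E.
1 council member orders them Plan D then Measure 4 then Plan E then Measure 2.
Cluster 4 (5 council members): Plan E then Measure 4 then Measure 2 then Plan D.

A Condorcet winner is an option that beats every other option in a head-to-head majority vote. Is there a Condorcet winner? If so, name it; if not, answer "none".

none

Check each pair by majority over 13 ballots:
Measure 4 vs Plan D: Measure 4 preferred on 4+5 = 9 ballots; Measure 4 wins 9–4.
Measure 4 vs Plan E: 5 to 8, Plan E.
Measure 4 vs Measure 2: Measure 4 is ranked higher on 4+1+5 = 10 ballots, Measure 2 on 3. Measure 4 wins 10–3.
Plan D vs Plan E: Plan D preferred on 3+4+1 = 8 ballots; Plan D wins 8–5.
Plan D vs Measure 2: 8 to 5, Plan D.
Plan E vs Measure 2: 1+5 = 6 for Plan E, 7 for Measure 2 — Measure 2 by 7–6.
No option is unbeaten: Measure 4 loses to Plan E; Plan D loses to Measure 4; Plan E loses to Plan D; Measure 2 loses to Measure 4. In particular Measure 4 beats Plan D beats Plan E beats Measure 4 is a majority cycle — no Condorcet winner exists.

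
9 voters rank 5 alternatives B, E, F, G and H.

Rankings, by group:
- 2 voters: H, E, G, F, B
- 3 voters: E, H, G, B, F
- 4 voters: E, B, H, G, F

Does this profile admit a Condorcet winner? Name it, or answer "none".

E

Pairwise majorities:
B vs E: E, 9–0.
B–F: B 7–2.
B vs G: G, 5–4.
B vs H: H, 5–4.
E vs F: E wins 9–0.
E vs G: E wins 9–0.
E vs H: E, 7–2.
F vs G: G wins 9–0.
F vs H: H, 9–0.
G vs H: H, 9–0.
E beats each of B, F, G, H — E is the Condorcet winner.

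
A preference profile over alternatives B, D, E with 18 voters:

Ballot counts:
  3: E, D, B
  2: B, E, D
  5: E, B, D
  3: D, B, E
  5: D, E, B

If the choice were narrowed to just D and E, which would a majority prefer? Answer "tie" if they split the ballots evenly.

Ballots ranking D above E: 3 + 5 = 8.
Ballots ranking E above D: 18 − 8 = 10.
E wins the head-to-head 10–8.

E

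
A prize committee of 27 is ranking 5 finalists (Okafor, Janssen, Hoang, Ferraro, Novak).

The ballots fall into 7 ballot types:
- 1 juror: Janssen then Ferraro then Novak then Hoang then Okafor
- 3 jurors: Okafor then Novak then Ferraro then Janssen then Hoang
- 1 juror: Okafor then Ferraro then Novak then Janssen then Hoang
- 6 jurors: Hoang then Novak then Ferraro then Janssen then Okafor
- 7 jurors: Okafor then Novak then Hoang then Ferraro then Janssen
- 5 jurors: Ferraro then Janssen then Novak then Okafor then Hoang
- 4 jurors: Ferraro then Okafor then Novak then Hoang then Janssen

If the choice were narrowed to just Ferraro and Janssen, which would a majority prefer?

Ferraro

Ballots ranking Ferraro above Janssen: 3 + 1 + 6 + 7 + 5 + 4 = 26.
Ballots ranking Janssen above Ferraro: 27 − 26 = 1.
Ferraro wins the head-to-head 26–1.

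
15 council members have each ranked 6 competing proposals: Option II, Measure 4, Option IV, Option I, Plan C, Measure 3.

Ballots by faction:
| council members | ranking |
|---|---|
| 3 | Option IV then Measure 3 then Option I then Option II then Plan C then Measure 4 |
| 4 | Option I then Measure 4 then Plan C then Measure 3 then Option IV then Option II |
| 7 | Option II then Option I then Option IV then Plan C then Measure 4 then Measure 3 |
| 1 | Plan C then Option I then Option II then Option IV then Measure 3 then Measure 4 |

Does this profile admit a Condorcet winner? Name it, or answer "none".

Check each pair by majority over 15 ballots:
Option II–Measure 4: Option II 11–4.
Option II vs Option IV: Option II, 8–7.
Option II vs Option I: Option I, 8–7.
Option II vs Plan C: Option II, 10–5.
Option II vs Measure 3: Option II wins 8–7.
Measure 4–Option IV: Option IV 11–4.
Measure 4–Option I: Option I 15–0.
Measure 4 vs Plan C: Plan C, 11–4.
Measure 4 vs Measure 3: Measure 4, 11–4.
Option IV vs Option I: Option I wins 12–3.
Option IV vs Plan C: Option IV wins 10–5.
Option IV–Measure 3: Option IV 11–4.
Option I vs Plan C: Option I wins 14–1.
Option I vs Measure 3: Option I, 12–3.
Plan C vs Measure 3: Plan C, 12–3.
Option I wins every pairwise contest, so Option I is the Condorcet winner.

Option I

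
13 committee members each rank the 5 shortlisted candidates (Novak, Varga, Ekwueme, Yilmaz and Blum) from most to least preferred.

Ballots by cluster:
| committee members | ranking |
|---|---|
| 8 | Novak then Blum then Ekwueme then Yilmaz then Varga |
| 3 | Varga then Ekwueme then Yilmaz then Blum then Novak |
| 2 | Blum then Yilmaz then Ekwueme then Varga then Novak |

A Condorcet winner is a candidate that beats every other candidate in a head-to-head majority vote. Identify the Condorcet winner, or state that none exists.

Novak

Check each pair by majority over 13 ballots:
Novak vs Varga: 8 for Novak, 5 for Varga — Novak by 8–5.
Novak vs Ekwueme: 8 for Novak, 5 for Ekwueme — Novak by 8–5.
Novak vs Yilmaz: 8 to 5, Novak.
Novak vs Blum: 8 to 5, Novak.
Varga vs Ekwueme: 3 to 10, Ekwueme.
Varga vs Yilmaz: 3 for Varga, 10 for Yilmaz — Yilmaz by 10–3.
Varga vs Blum: Varga is ranked higher on 3 ballots, Blum on 10. Blum wins 10–3.
Ekwueme vs Yilmaz: Ekwueme preferred on 8+3 = 11 ballots; Ekwueme wins 11–2.
Ekwueme vs Blum: 3 for Ekwueme, 10 for Blum — Blum by 10–3.
Yilmaz vs Blum: Yilmaz is ranked higher on 3 ballots, Blum on 10. Blum wins 10–3.
Novak beats each of Varga, Ekwueme, Yilmaz, Blum — Novak is the Condorcet winner.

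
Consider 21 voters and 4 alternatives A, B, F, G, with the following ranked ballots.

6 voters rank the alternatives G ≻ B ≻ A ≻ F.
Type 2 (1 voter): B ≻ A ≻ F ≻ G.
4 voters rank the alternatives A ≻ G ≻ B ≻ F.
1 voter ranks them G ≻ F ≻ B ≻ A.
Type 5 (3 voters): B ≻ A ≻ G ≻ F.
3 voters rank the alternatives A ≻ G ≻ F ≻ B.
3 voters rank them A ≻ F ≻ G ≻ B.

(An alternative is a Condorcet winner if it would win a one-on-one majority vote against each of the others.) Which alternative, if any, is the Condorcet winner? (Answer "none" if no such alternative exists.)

none

Head-to-head results (21 voters):
A vs B: A is ranked higher on 4+3+3 = 10 ballots, B on 11. B wins 11–10.
A vs F: A, 20–1.
A vs G: A wins 14–7.
B vs F: B wins 14–7.
B–G: G 17–4.
F vs G: G wins 17–4.
Each alternative drops at least one matchup (A loses to B; B loses to G; F loses to A; G loses to A); the cycle A beats G beats B beats A rules out a Condorcet winner.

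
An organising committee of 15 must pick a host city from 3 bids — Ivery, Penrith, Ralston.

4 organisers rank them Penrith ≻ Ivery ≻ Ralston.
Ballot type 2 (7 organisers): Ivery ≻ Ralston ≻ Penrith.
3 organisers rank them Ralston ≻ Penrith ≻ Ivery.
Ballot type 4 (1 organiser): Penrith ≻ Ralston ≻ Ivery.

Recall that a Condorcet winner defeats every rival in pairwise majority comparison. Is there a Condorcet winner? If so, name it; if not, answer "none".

none

Head-to-head results (15 organisers):
Ivery vs Penrith: Penrith, 8–7.
Ivery vs Ralston: 11 to 4, Ivery.
Penrith vs Ralston: Ralston, 10–5.
Each city drops at least one matchup (Ivery loses to Penrith; Penrith loses to Ralston; Ralston loses to Ivery); the cycle Ivery beats Ralston beats Penrith beats Ivery rules out a Condorcet winner.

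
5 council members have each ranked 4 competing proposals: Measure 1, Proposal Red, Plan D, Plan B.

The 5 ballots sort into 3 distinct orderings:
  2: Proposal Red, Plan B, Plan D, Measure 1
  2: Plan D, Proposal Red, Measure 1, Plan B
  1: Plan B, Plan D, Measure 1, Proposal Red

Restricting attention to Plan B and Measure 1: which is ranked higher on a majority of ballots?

Ballots ranking Plan B above Measure 1: 2 + 1 = 3.
Ballots ranking Measure 1 above Plan B: 5 − 3 = 2.
Plan B wins the head-to-head 3–2.

Plan B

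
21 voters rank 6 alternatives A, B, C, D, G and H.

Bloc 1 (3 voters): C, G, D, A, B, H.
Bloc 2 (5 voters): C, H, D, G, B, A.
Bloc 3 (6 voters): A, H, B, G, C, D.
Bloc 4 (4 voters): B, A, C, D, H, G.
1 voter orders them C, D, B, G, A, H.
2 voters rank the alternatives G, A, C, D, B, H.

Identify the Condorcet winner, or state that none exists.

none

Head-to-head results (21 voters):
A vs B: A wins 11–10.
A vs C: A wins 12–9.
A vs D: 12 to 9, A.
A vs G: G, 11–10.
A vs H: A, 16–5.
B vs C: 10 to 11, C.
B vs D: D wins 11–10.
B vs G: 11 to 10, B.
B vs H: H wins 11–10.
C vs D: C preferred on 3+5+6+4+1+2 = 21 ballots; C wins 21–0.
C vs G: C preferred on 3+5+4+1 = 13 ballots; C wins 13–8.
C vs H: C, 15–6.
D vs G: 10 to 11, G.
D vs H: D is ranked higher on 3+4+1+2 = 10 ballots, H on 11. H wins 11–10.
G vs H: G is ranked higher on 3+1+2 = 6 ballots, H on 15. H wins 15–6.
Each alternative drops at least one matchup (A loses to G; B loses to A; C loses to A; D loses to A; G loses to B; H loses to A); the cycle A > B > G > A rules out a Condorcet winner.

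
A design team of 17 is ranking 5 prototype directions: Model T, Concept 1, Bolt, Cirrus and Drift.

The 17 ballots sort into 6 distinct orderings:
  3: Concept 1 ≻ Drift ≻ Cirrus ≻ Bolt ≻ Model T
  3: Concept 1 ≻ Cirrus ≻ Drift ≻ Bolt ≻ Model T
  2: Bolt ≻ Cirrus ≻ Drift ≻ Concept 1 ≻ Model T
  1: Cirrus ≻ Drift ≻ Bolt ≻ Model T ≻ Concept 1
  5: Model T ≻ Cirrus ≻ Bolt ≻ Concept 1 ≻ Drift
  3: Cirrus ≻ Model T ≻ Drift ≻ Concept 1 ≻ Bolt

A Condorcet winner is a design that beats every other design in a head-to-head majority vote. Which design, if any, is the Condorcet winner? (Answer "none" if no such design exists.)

Cirrus

Head-to-head results (17 engineers):
Model T vs Concept 1: Model T is ranked higher on 1+5+3 = 9 ballots, Concept 1 on 8. Model T wins 9–8.
Model T vs Bolt: 5+3 = 8 for Model T, 9 for Bolt — Bolt by 9–8.
Model T vs Cirrus: 5 to 12, Cirrus.
Model T vs Drift: 5+3 = 8 for Model T, 9 for Drift — Drift by 9–8.
Concept 1 vs Bolt: 3+3+3 = 9 for Concept 1, 8 for Bolt — Concept 1 by 9–8.
Concept 1 vs Cirrus: 3+3 = 6 for Concept 1, 11 for Cirrus — Cirrus by 11–6.
Concept 1 vs Drift: Concept 1 is ranked higher on 3+3+5 = 11 ballots, Drift on 6. Concept 1 wins 11–6.
Bolt vs Cirrus: Bolt preferred on 2 ballots; Cirrus wins 15–2.
Bolt vs Drift: Bolt preferred on 2+5 = 7 ballots; Drift wins 10–7.
Cirrus vs Drift: 14 to 3, Cirrus.
Cirrus wins every pairwise contest, so Cirrus is the Condorcet winner.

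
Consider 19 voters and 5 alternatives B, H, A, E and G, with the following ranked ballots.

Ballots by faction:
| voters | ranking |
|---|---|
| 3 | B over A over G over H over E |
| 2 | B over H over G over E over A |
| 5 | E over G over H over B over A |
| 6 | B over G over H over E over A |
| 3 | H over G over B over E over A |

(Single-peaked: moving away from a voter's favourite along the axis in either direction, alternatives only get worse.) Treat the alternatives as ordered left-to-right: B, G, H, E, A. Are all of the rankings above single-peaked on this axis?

no

Axis positions: B=1, G=2, H=3, E=4, A=5.
Faction 1: ranking walks positions 1-5-2-3-4; A is ranked above G even though G lies between A and the peak B on the axis — preferences dip and rise again. Not single-peaked.
Faction 2: ranking walks positions 1-3-2-4-5; H is ranked above G even though G lies between H and the peak B on the axis — preferences dip and rise again. Not single-peaked.
Faction 3: ranking walks positions 4-2-3-1-5; G is ranked above H even though H lies between G and the peak E on the axis — preferences dip and rise again. Not single-peaked.
Faction 4 (peak B at position 1): ranking walks positions 1-2-3-4-5, expanding outward from the peak — single-peaked.
Faction 5 (peak H at position 3): ranking walks positions 3-2-1-4-5, expanding outward from the peak — single-peaked.
Faction 1 violates single-peakedness, so the profile is not single-peaked on this axis.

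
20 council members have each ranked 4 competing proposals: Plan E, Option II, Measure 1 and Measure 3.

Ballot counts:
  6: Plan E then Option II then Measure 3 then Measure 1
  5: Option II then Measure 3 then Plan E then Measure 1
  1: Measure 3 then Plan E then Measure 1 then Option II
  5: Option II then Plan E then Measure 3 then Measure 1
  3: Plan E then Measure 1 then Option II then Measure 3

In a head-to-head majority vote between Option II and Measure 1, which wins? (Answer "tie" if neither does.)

Ballots ranking Option II above Measure 1: 6 + 5 + 5 = 16.
Ballots ranking Measure 1 above Option II: 20 − 16 = 4.
Option II wins the head-to-head 16–4.

Option II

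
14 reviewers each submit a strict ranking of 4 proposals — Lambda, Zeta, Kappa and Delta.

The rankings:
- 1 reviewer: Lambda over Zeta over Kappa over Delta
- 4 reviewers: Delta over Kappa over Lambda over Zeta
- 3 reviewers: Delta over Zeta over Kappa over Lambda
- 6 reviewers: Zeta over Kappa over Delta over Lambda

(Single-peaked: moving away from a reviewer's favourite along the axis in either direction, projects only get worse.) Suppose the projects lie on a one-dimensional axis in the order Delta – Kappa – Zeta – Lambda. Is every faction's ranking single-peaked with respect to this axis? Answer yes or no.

no

Axis positions: Delta=1, Kappa=2, Zeta=3, Lambda=4.
Faction 1 (peak Lambda at position 4): ranking walks positions 4-3-2-1, expanding outward from the peak — single-peaked.
Faction 2: ranking walks positions 1-2-4-3; Lambda is ranked above Zeta even though Zeta lies between Lambda and the peak Delta on the axis — preferences dip and rise again. Not single-peaked.
Faction 3: ranking walks positions 1-3-2-4; Zeta is ranked above Kappa even though Kappa lies between Zeta and the peak Delta on the axis — preferences dip and rise again. Not single-peaked.
Faction 4 (peak Zeta at position 3): ranking walks positions 3-2-1-4, expanding outward from the peak — single-peaked.
Faction 2 violates single-peakedness, so the profile is not single-peaked on this axis.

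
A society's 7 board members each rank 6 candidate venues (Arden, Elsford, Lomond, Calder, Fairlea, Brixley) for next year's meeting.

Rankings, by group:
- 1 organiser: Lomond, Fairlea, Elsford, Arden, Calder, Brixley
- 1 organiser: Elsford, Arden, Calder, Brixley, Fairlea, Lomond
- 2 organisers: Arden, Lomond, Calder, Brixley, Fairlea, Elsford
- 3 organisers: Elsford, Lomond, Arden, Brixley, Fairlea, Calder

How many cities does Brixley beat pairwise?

Brixley against each rival (7 organisers):
Brixley vs Arden: Arden, 7–0.
Brixley vs Elsford: 2 to 5, Elsford.
Brixley vs Lomond: Lomond, 6–1.
Brixley vs Calder: Calder wins 4–3.
Brixley vs Fairlea: Brixley, 6–1.
Brixley beats Fairlea; loses to Arden, Elsford, Lomond, Calder — 1 pairwise win.

1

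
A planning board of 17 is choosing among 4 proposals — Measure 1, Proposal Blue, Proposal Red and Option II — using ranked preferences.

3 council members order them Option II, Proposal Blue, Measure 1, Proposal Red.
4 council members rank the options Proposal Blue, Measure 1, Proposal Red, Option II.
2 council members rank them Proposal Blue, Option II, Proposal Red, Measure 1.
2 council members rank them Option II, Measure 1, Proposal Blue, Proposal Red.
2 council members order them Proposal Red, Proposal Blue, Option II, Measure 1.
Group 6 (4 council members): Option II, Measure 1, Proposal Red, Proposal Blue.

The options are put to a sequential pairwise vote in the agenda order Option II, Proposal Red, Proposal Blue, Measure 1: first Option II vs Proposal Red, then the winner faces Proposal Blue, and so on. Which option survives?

Option II

Round 1: Option II vs Proposal Red — 11–6, Option II advances.
Round 2: Option II vs Proposal Blue — 9–8, Option II advances.
Round 3: Option II vs Measure 1 — 13–4, Option II advances.
The agenda winner is Option II.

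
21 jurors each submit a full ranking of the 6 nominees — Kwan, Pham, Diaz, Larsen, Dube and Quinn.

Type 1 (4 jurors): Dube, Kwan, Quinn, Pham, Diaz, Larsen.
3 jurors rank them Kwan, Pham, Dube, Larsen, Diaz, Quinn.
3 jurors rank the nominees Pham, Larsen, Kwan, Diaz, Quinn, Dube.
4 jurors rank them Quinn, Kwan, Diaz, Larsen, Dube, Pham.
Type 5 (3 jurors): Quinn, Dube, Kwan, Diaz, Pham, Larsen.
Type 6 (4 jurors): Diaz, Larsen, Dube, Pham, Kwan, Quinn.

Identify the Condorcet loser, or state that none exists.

none

Head-to-head results (21 jurors):
Kwan vs Pham: 14 to 7, Kwan.
Kwan vs Diaz: 17 to 4, Kwan.
Kwan vs Larsen: Kwan wins 14–7.
Kwan vs Dube: Dube wins 11–10.
Kwan–Quinn: Kwan 14–7.
Pham–Diaz: Diaz 11–10.
Pham vs Larsen: Pham is ranked higher on 4+3+3+3 = 13 ballots, Larsen on 8. Pham wins 13–8.
Pham vs Dube: Pham preferred on 3+3 = 6 ballots; Dube wins 15–6.
Pham vs Quinn: 10 to 11, Quinn.
Diaz–Larsen: Diaz 15–6.
Diaz vs Dube: Diaz is ranked higher on 3+4+4 = 11 ballots, Dube on 10. Diaz wins 11–10.
Diaz vs Quinn: Quinn wins 11–10.
Larsen vs Dube: Larsen wins 11–10.
Larsen vs Quinn: Larsen preferred on 3+3+4 = 10 ballots; Quinn wins 11–10.
Dube vs Quinn: Dube wins 11–10.
Every nominee wins at least one matchup (Kwan beats Pham; Pham beats Larsen; Diaz beats Pham; Larsen beats Dube; Dube beats Kwan; Quinn beats Pham), so there is no Condorcet loser.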